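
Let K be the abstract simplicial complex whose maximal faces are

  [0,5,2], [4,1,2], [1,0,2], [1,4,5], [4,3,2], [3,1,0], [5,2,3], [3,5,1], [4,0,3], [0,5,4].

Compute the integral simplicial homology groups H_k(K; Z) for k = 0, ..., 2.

H_0 ≅ Z,  H_1 ≅ Z/2Z,  H_2 = 0.

We work with the vertex ordering 0 < 1 < 2 < 3 < 4 < 5. The simplices of K, each written with vertices in increasing order, are:

  0-simplices (6): [0], [1], [2], [3], [4], [5]
  1-simplices (15): [0,1], [0,2], [0,3], [0,4], [0,5], [1,2], [1,3], [1,4], [1,5], [2,3], [2,4], [2,5], [3,4], [3,5], [4,5]
  2-simplices (10): [0,1,2], [0,1,3], [0,2,5], [0,3,4], [0,4,5], [1,2,4], [1,3,5], [1,4,5], [2,3,4], [2,3,5]

giving chain groups C_0 ≅ Z^6, C_1 ≅ Z^15, C_2 ≅ Z^10.

Boundary ∂_1: C_1 → C_0 sends each edge [p,q] (with p < q) to q − p. For instance
  ∂[1,3] = [3] − [1].
As a 6×15 matrix over Z this has rank 5, with invariant factors (1,1,1,1,1).

The boundary map ∂_2: C_2 → C_1 maps a triangle to the signed sum of its edges. For instance
  ∂[2,3,5] = [3,5] − [2,5] + [2,3],
  ∂[2,3,4] = [3,4] − [2,4] + [2,3].
The resulting 15×10 matrix has rank 10, and its Smith normal form has invariant factors (1,1,1,1,1,1,1,1,1,2).

Computing H_k = (kernel of ∂_k) / (image of ∂_{k+1}):

  H_0: rank C_0 − rank ∂_1 = 6 − 5 = 1, and the invariant factors of ∂_1 are all 1, so H_0 = Z.
  H_1: rank ker ∂_1 − rank ∂_2 = (15 − 5) − 10 = 0, and ∂_2 has invariant factor 2 > 1, so H_1 = Z/2Z.
  H_2: rank ker ∂_2 − rank ∂_3 = (10 − 10) − 0 = 0, and there is no ∂_3, so H_2 = 0.

(K is a triangulation of the real projective plane RP^2.)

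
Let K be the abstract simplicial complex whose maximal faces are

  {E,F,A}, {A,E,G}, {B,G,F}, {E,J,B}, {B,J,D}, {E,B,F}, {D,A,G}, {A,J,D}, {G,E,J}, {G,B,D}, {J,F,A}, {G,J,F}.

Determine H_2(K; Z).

H_2 ≅ 0.

We work with the vertex ordering A < B < D < E < F < G < J. The simplices of K, each written with vertices in increasing order, are:

  0-simplices (7): A, B, D, E, F, G, J
  1-simplices (18): AD, AE, AF, AG, AJ, BD, BE, BF, BG, BJ, DG, DJ, EF, EG, EJ, FG, FJ, GJ
  2-simplices (12): ADG, ADJ, AEF, AEG, AFJ, BDG, BDJ, BEF, BEJ, BFG, EGJ, FGJ

giving chain groups C_0 ≅ Z^7, C_1 ≅ Z^18, C_2 ≅ Z^12.

Boundary ∂_1: C_1 → C_0 maps an edge to its endpoints' difference, ∂[p,q] = q − p.
The 7×18 boundary matrix has rank 6 and Smith normal form diag(1,1,1,1,1,1).

Boundary ∂_2: C_2 → C_1 maps a triangle to the signed sum of its edges. For instance
  ∂BEJ = EJ − BJ + BE,
  ∂FGJ = GJ − FJ + FG.
The 18×12 boundary matrix has rank 12 and Smith normal form diag(1,1,1,1,1,1,1,1,1,1,1,2).

From H_k ≅ ker(∂_k) / im(∂_{k+1}) we obtain:

  H_2: rank ker ∂_2 − rank ∂_3 = (12 − 12) − 0 = 0, and there is no ∂_3, so H_2 ≅ 0.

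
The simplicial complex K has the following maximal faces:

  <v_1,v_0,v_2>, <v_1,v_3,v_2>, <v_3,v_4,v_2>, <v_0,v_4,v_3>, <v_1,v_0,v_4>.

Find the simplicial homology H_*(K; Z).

H_0 = Z,  H_1 = Z,  H_2 = 0.

Fix the vertex order v_0 < v_1 < v_2 < v_3 < v_4 and write every simplex with vertices in increasing order. Then dim K = 2 and the simplices of K are:

  0-simplices (5): [v_0], [v_1], [v_2], [v_3], [v_4]
  1-simplices (10): [v_0,v_1], [v_0,v_2], [v_0,v_3], [v_0,v_4], [v_1,v_2], [v_1,v_3], [v_1,v_4], [v_2,v_3], [v_2,v_4], [v_3,v_4]
  2-simplices (5): [v_0,v_1,v_2], [v_0,v_1,v_4], [v_0,v_3,v_4], [v_1,v_2,v_3], [v_2,v_3,v_4]

giving chain groups C_0 ≅ Z^5, C_1 ≅ Z^10, C_2 ≅ Z^5.

∂_1: C_1 → C_0 is given by ∂[p,q] = [q] − [p]. For instance
  ∂[v_0,v_2] = [v_2] − [v_0].
The 5×10 boundary matrix has rank 4 and Smith normal form diag(1,1,1,1).

The boundary map ∂_2: C_2 → C_1 maps a triangle to the signed sum of its edges. For instance
  ∂[v_0,v_3,v_4] = [v_3,v_4] − [v_0,v_4] + [v_0,v_3],
  ∂[v_2,v_3,v_4] = [v_3,v_4] − [v_2,v_4] + [v_2,v_3].
This gives a 10×5 integer matrix of rank 5; reducing to Smith normal form yields diagonal entries (1,1,1,1,1).

Reading off H_k = ker ∂_k / im ∂_{k+1}:

  H_0: rank C_0 − rank ∂_1 = 5 − 4 = 1, and the invariant factors of ∂_1 are all 1, so H_0 ≅ Z.
  H_1: rank ker ∂_1 − rank ∂_2 = (10 − 4) − 5 = 1, and the invariant factors of ∂_2 are all 1, so H_1 ≅ Z.
  H_2: rank ker ∂_2 − rank ∂_3 = (5 − 5) − 0 = 0, and there is no ∂_3, so H_2 ≅ 0.

As a check, the Euler characteristic is 5 − 10 + 5 = 0, which agrees with 1 − 1 + 0 = 0.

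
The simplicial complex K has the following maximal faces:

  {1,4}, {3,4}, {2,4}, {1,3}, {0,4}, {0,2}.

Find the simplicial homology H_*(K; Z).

H_0 ≅ Z,  H_1 ≅ Z^2.

K has 5 vertices, 6 edges.
rank ∂_0 = 0, rank ∂_1 = 4 ⇒ b_0 = 5 − 0 − 4 = 1; all invariant factors of ∂_1 are 1 so no torsion. So H_0 = Z.
rank ∂_1 = 4, rank ∂_2 = 0 ⇒ b_1 = 6 − 4 − 0 = 2. So H_1 = Z^2.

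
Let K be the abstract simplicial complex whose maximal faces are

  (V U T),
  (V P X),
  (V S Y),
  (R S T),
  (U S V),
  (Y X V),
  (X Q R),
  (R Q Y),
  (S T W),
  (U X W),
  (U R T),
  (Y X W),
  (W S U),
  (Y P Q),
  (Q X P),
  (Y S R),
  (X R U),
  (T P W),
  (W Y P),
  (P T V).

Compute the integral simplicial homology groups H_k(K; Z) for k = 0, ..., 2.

Fix the vertex order P < Q < R < S < T < U < V < W < X < Y and write every simplex with vertices in increasing order. Then dim K = 2 and the simplices of K are:

  0-simplices (10): P, Q, R, S, T, U, V, W, X, Y
  1-simplices (30): PQ, PT, PV, PW, PX, PY, QR, QX, QY, RS, RT, RU, RX, RY, ST, SU, SV, SW, SY, TU, TV, TW, UV, UW, UX, VX, VY, WX, WY, XY
  2-simplices (20): PQX, PQY, PTV, PTW, PVX, PWY, QRX, QRY, RST, RSY, RTU, RUX, STW, SUV, SUW, SVY, TUV, UWX, VXY, WXY

giving chain groups C_0 ≅ Z^10, C_1 ≅ Z^30, C_2 ≅ Z^20.

The boundary map ∂_1: C_1 → C_0 sends each edge [p,q] (with p < q) to q − p. For instance
  ∂QR = R − Q.
This gives a 10×30 integer matrix of rank 9; reducing to Smith normal form yields diagonal entries (1,1,1,1,1,1,1,1,1).

The boundary map ∂_2: C_2 → C_1 sends each 2-simplex [p,q,r] to [q,r] − [p,r] + [p,q]. For instance
  ∂PTV = TV − PV + PT,
  ∂PWY = WY − PY + PW.
This gives a 30×20 integer matrix of rank 20; reducing to Smith normal form yields diagonal entries (1,1,1,1,1,1,1,1,1,1,1,1,1,1,1,1,1,1,1,2).

Now H_k = ker ∂_k / im ∂_{k+1}, so:

  H_0: rank C_0 − rank ∂_1 = 10 − 9 = 1, and the invariant factors of ∂_1 are all 1, so H_0 = Z.
  H_1: rank ker ∂_1 − rank ∂_2 = (30 − 9) − 20 = 1, and ∂_2 has invariant factor 2 > 1, so H_1 = Z × Z/2.
  H_2: rank ker ∂_2 − rank ∂_3 = (20 − 20) − 0 = 0, and there is no ∂_3, so H_2 = 0.

H_0 = Z,  H_1 = Z × Z/2,  H_2 = 0.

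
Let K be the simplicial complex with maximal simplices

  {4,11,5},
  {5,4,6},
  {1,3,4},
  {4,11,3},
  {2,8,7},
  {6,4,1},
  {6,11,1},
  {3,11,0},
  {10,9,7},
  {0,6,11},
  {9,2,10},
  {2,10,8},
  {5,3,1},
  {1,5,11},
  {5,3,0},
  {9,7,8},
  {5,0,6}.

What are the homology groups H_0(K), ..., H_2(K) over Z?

Take the total order 0 < 1 < 2 < 3 < 4 < 5 < 6 < 7 < 8 < 9 < 10 < 11 on the vertex set. Then K (dimension 2) consists of the simplices:

  0-simplices (12): [0], [1], [2], [3], [4], [5], [6], [7], [8], [9], [10], [11]
  1-simplices (28): (28 of them)
  2-simplices (17): [0,3,5], [0,3,11], [0,5,6], [0,6,11], [1,3,4], [1,3,5], [1,4,6], [1,5,11], [1,6,11], [2,7,8], [2,8,10], [2,9,10], [3,4,11], [4,5,6], [4,5,11], [7,8,9], [7,9,10]

giving chain groups C_0 ≅ Z^12, C_1 ≅ Z^28, C_2 ≅ Z^17.

Boundary ∂_1: C_1 → C_0 maps an edge to its endpoints' difference, ∂[p,q] = q − p.
The 12×28 boundary matrix has rank 10 and Smith normal form diag(1,1,1,1,1,1,1,1,1,1).

The boundary map ∂_2: C_2 → C_1 acts by ∂[p,q,r] = [q,r] − [p,r] + [p,q]. For instance
  ∂[1,6,11] = [6,11] − [1,11] + [1,6],
  ∂[7,9,10] = [9,10] − [7,10] + [7,9].
As a 28×17 matrix over Z this has rank 17, with invariant factors (1,1,1,1,1,1,1,1,1,1,1,1,1,1,1,1,2).

Now H_k = ker ∂_k / im ∂_{k+1}, so:

  H_0: rank C_0 − rank ∂_1 = 12 − 10 = 2, and the invariant factors of ∂_1 are all 1, so H_0 = Z^2.
  H_1: rank ker ∂_1 − rank ∂_2 = (28 − 10) − 17 = 1, and ∂_2 has invariant factor 2 > 1, so H_1 = Z ⊕ Z/2Z.
  H_2: rank ker ∂_2 − rank ∂_3 = (17 − 17) − 0 = 0, and there is no ∂_3, so H_2 = 0.

As a check, the Euler characteristic is 12 − 28 + 17 = 1, which agrees with 2 − 1 + 0 = 1.

H_0 ≅ Z^2,  H_1 ≅ Z ⊕ Z/2Z,  H_2 = 0.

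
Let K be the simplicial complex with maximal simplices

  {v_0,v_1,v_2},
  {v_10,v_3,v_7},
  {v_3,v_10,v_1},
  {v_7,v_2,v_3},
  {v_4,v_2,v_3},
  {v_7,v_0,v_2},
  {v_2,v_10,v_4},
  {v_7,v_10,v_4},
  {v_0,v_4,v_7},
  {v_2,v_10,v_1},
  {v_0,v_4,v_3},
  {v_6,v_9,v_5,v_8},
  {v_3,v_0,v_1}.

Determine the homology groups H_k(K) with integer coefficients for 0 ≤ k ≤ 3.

We work with the vertex ordering v_0 < v_1 < v_2 < v_3 < v_4 < v_5 < v_6 < v_7 < v_8 < v_9 < v_10. The simplices of K, each written with vertices in increasing order, are:

  0-simplices (11): [v_0], [v_1], [v_2], [v_3], [v_4], [v_5], [v_6], [v_7], [v_8], [v_9], [v_10]
  1-simplices (24): (24 of them)
  2-simplices (16): (16 of them)
  3-simplices (1): [v_5,v_6,v_8,v_9]

so the chain groups are C_0 ≅ Z^11, C_1 ≅ Z^24, C_2 ≅ Z^16, C_3 ≅ Z^1.

∂_1: C_1 → C_0 sends each edge [p,q] (with p < q) to q − p. For instance
  ∂[v_0,v_4] = [v_4] − [v_0].
The 11×24 boundary matrix has rank 9 and Smith normal form diag(1,1,1,1,1,1,1,1,1).

Boundary ∂_2: C_2 → C_1 acts by ∂[p,q,r] = [q,r] − [p,r] + [p,q]. For instance
  ∂[v_0,v_1,v_3] = [v_1,v_3] − [v_0,v_3] + [v_0,v_1],
  ∂[v_2,v_3,v_4] = [v_3,v_4] − [v_2,v_4] + [v_2,v_3].
As a 24×16 matrix over Z this has rank 15, with invariant factors (1,1,1,1,1,1,1,1,1,1,1,1,1,1,2).

The boundary map ∂_3: C_3 → C_2 sends each 3-simplex σ to the alternating sum Σ_i (−1)^i (σ with its i-th vertex removed). For instance
  ∂[v_5,v_6,v_8,v_9] = [v_6,v_8,v_9] − [v_5,v_8,v_9] + [v_5,v_6,v_9] − [v_5,v_6,v_8].
As a 16×1 matrix over Z this has rank 1, with invariant factors (1).

Now H_k = ker ∂_k / im ∂_{k+1}, so:

  H_0: rank C_0 − rank ∂_1 = 11 − 9 = 2, and the invariant factors of ∂_1 are all 1, so H_0 ≅ Z^2.
  H_1: rank ker ∂_1 − rank ∂_2 = (24 − 9) − 15 = 0, and ∂_2 has invariant factor 2 > 1, so H_1 ≅ Z_2.
  H_2: rank ker ∂_2 − rank ∂_3 = (16 − 15) − 1 = 0, and the invariant factors of ∂_3 are all 1, so H_2 ≅ 0.
  H_3: rank ker ∂_3 − rank ∂_4 = (1 − 1) − 0 = 0, and there is no ∂_4, so H_3 ≅ 0.

H_0 ≅ Z^2,  H_1 ≅ Z_2,  H_2 = 0,  H_3 = 0.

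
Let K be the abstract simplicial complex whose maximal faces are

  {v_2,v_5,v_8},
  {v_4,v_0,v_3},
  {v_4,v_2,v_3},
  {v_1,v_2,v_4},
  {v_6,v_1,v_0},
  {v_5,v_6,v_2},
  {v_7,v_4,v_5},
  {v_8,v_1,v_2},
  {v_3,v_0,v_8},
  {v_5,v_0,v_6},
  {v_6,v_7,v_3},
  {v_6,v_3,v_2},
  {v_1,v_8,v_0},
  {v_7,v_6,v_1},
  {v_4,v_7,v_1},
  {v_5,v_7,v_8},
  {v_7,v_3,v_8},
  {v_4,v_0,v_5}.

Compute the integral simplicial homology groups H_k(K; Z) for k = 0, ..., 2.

K has 9 vertices, 27 edges, 18 triangles.
rank ∂_0 = 0, rank ∂_1 = 8 ⇒ b_0 = 9 − 0 − 8 = 1; all invariant factors of ∂_1 are 1 so no torsion. So H_0 = Z.
rank ∂_1 = 8, rank ∂_2 = 17 ⇒ b_1 = 27 − 8 − 17 = 2; all invariant factors of ∂_2 are 1 so no torsion. So H_1 = Z^2.
rank ∂_2 = 17, rank ∂_3 = 0 ⇒ b_2 = 18 − 17 − 0 = 1. So H_2 = Z.

H_0 ≅ Z,  H_1 ≅ Z^2,  H_2 ≅ Z.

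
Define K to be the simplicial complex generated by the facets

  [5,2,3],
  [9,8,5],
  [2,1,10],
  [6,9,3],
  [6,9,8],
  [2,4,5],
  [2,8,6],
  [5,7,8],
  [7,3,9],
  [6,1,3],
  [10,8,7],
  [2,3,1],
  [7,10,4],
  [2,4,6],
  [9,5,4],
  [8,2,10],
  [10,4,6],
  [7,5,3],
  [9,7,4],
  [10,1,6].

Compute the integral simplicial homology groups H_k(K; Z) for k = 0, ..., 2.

H_0 = Z,  H_1 = Z ⊕ Z/2Z,  H_2 = 0.

We work with the vertex ordering 1 < 2 < 3 < 4 < 5 < 6 < 7 < 8 < 9 < 10. The simplices of K, each written with vertices in increasing order, are:

  0-simplices (10): [1], [2], [3], [4], [5], [6], [7], [8], [9], [10]
  1-simplices (30): (30 of them)
  2-simplices (20): (20 of them)

so the chain groups are C_0 ≅ Z^10, C_1 ≅ Z^30, C_2 ≅ Z^20.

The boundary map ∂_1: C_1 → C_0 maps an edge to its endpoints' difference, ∂[p,q] = q − p.
The 10×30 boundary matrix has rank 9 and Smith normal form diag(1,1,1,1,1,1,1,1,1).

Boundary ∂_2: C_2 → C_1 sends each 2-simplex [p,q,r] to [q,r] − [p,r] + [p,q]. For instance
  ∂[3,5,7] = [5,7] − [3,7] + [3,5],
  ∂[2,4,6] = [4,6] − [2,6] + [2,4].
This gives a 30×20 integer matrix of rank 20; reducing to Smith normal form yields diagonal entries (1,1,1,1,1,1,1,1,1,1,1,1,1,1,1,1,1,1,1,2).

Computing H_k = (kernel of ∂_k) / (image of ∂_{k+1}):

  H_0: rank C_0 − rank ∂_1 = 10 − 9 = 1, and the invariant factors of ∂_1 are all 1, so H_0 ≅ Z.
  H_1: rank ker ∂_1 − rank ∂_2 = (30 − 9) − 20 = 1, and ∂_2 has invariant factor 2 > 1, so H_1 ≅ Z ⊕ Z/2Z.
  H_2: rank ker ∂_2 − rank ∂_3 = (20 − 20) − 0 = 0, and there is no ∂_3, so H_2 ≅ 0.

(K is a triangulation of the Klein bottle.)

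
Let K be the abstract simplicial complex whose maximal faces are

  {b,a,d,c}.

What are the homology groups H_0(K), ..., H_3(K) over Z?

Order the vertices as a < b < c < d. Listing each simplex with vertices in this order, K has dimension 3 with simplices:

  0-simplices (4): a, b, c, d
  1-simplices (6): ab, ac, ad, bc, bd, cd
  2-simplices (4): abc, abd, acd, bcd
  3-simplices (1): abcd

Hence C_0 ≅ Z^4, C_1 ≅ Z^6, C_2 ≅ Z^4, C_3 ≅ Z^1.

Boundary ∂_1: C_1 → C_0 is given by ∂[p,q] = [q] − [p]. For instance
  ∂bd = d − b.
As a 4×6 matrix over Z this has rank 3, with invariant factors (1,1,1).

Boundary ∂_2: C_2 → C_1 maps a triangle to the signed sum of its edges. For instance
  ∂acd = cd − ad + ac,
  ∂abc = bc − ac + ab.
This gives a 6×4 integer matrix of rank 3; reducing to Smith normal form yields diagonal entries (1,1,1).

∂_3: C_3 → C_2 sends each 3-simplex σ to the alternating sum Σ_i (−1)^i (σ with its i-th vertex removed). For instance
  ∂abcd = bcd − acd + abd − abc.
As a 4×1 matrix over Z this has rank 1, with invariant factors (1).

Now H_k = ker ∂_k / im ∂_{k+1}, so:

  H_0: rank C_0 − rank ∂_1 = 4 − 3 = 1, and the invariant factors of ∂_1 are all 1, so H_0 ≅ Z.
  H_1: rank ker ∂_1 − rank ∂_2 = (6 − 3) − 3 = 0, and the invariant factors of ∂_2 are all 1, so H_1 ≅ 0.
  H_2: rank ker ∂_2 − rank ∂_3 = (4 − 3) − 1 = 0, and the invariant factors of ∂_3 are all 1, so H_2 ≅ 0.
  H_3: rank ker ∂_3 − rank ∂_4 = (1 − 1) − 0 = 0, and there is no ∂_4, so H_3 ≅ 0.

As a check, the Euler characteristic is 4 − 6 + 4 − 1 = 1, which agrees with 1 − 0 + 0 − 0 = 1.

H_0 ≅ Z,  H_1 = 0,  H_2 = 0,  H_3 = 0.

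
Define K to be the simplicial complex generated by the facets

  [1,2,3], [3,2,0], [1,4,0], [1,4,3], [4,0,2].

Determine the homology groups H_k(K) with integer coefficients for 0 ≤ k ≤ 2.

Order the vertices as 0 < 1 < 2 < 3 < 4. Listing each simplex with vertices in this order, K has dimension 2 with simplices:

  0-simplices (5): [0], [1], [2], [3], [4]
  1-simplices (10): [0,1], [0,2], [0,3], [0,4], [1,2], [1,3], [1,4], [2,3], [2,4], [3,4]
  2-simplices (5): [0,1,4], [0,2,3], [0,2,4], [1,2,3], [1,3,4]

giving chain groups C_0 ≅ Z^5, C_1 ≅ Z^10, C_2 ≅ Z^5.

Boundary ∂_1: C_1 → C_0 sends each edge [p,q] (with p < q) to q − p.
As a 5×10 matrix over Z this has rank 4, with invariant factors (1,1,1,1).

Boundary ∂_2: C_2 → C_1 sends each 2-simplex [p,q,r] to [q,r] − [p,r] + [p,q]. For instance
  ∂[0,1,4] = [1,4] − [0,4] + [0,1],
  ∂[1,2,3] = [2,3] − [1,3] + [1,2].
The 10×5 boundary matrix has rank 5 and Smith normal form diag(1,1,1,1,1).

From H_k ≅ ker(∂_k) / im(∂_{k+1}) we obtain:

  H_0: rank C_0 − rank ∂_1 = 5 − 4 = 1, and the invariant factors of ∂_1 are all 1, so H_0 = Z.
  H_1: rank ker ∂_1 − rank ∂_2 = (10 − 4) − 5 = 1, and the invariant factors of ∂_2 are all 1, so H_1 = Z.
  H_2: rank ker ∂_2 − rank ∂_3 = (5 − 5) − 0 = 0, and there is no ∂_3, so H_2 = 0.

H_0 = Z,  H_1 = Z,  H_2 = 0.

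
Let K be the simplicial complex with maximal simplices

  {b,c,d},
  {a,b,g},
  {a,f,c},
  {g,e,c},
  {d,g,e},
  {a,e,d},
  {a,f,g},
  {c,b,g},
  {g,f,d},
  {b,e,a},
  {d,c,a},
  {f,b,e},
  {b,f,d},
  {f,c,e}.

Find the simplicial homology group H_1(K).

H_1 = Z^2.

K has 7 vertices, 21 edges, 14 triangles.
rank ∂_1 = 6, rank ∂_2 = 13 ⇒ b_1 = 21 − 6 − 13 = 2; all invariant factors of ∂_2 are 1 so no torsion. So H_1 ≅ Z^2.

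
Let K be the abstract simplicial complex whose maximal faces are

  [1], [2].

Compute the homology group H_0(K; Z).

K has 2 vertices.
rank ∂_0 = 0, rank ∂_1 = 0 ⇒ b_0 = 2 − 0 − 0 = 2. So H_0 ≅ Z^2.

H_0 ≅ Z^2.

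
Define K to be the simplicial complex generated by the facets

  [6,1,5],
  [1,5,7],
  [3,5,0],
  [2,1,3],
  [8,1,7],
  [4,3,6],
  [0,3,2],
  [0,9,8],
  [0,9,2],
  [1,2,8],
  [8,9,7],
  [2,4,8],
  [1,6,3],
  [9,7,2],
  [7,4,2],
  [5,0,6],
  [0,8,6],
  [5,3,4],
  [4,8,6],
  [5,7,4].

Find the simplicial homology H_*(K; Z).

K has 10 vertices, 30 edges, 20 triangles.
rank ∂_0 = 0, rank ∂_1 = 9 ⇒ b_0 = 10 − 0 − 9 = 1; all invariant factors of ∂_1 are 1 so no torsion. So H_0 = Z.
rank ∂_1 = 9, rank ∂_2 = 20 ⇒ b_1 = 30 − 9 − 20 = 1; ∂_2 has invariant factor(s) [2] giving torsion. So H_1 = Z ⊕ Z/2Z.
rank ∂_2 = 20, rank ∂_3 = 0 ⇒ b_2 = 20 − 20 − 0 = 0. So H_2 = 0.

H_0 ≅ Z,  H_1 ≅ Z ⊕ Z/2Z,  H_2 = 0.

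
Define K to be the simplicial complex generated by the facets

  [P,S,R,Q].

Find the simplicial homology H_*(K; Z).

Fix the vertex order P < Q < R < S and write every simplex with vertices in increasing order. Then dim K = 3 and the simplices of K are:

  0-simplices (4): P, Q, R, S
  1-simplices (6): PQ, PR, PS, QR, QS, RS
  2-simplices (4): PQR, PQS, PRS, QRS
  3-simplices (1): PQRS

so the chain groups are C_0 ≅ Z^4, C_1 ≅ Z^6, C_2 ≅ Z^4, C_3 ≅ Z^1.

The boundary map ∂_1: C_1 → C_0 is given by ∂[p,q] = [q] − [p]. For instance
  ∂PR = R − P.
The resulting 4×6 matrix has rank 3, and its Smith normal form has invariant factors (1,1,1).

∂_2: C_2 → C_1 acts by ∂[p,q,r] = [q,r] − [p,r] + [p,q]. For instance
  ∂QRS = RS − QS + QR,
  ∂PRS = RS − PS + PR.
This gives a 6×4 integer matrix of rank 3; reducing to Smith normal form yields diagonal entries (1,1,1).

Boundary ∂_3: C_3 → C_2 sends each 3-simplex σ to the alternating sum Σ_i (−1)^i (σ with its i-th vertex removed). For instance
  ∂PQRS = QRS − PRS + PQS − PQR.
As a 4×1 matrix over Z this has rank 1, with invariant factors (1).

From H_k ≅ ker(∂_k) / im(∂_{k+1}) we obtain:

  H_0: rank C_0 − rank ∂_1 = 4 − 3 = 1, and the invariant factors of ∂_1 are all 1, so H_0 = Z.
  H_1: rank ker ∂_1 − rank ∂_2 = (6 − 3) − 3 = 0, and the invariant factors of ∂_2 are all 1, so H_1 = 0.
  H_2: rank ker ∂_2 − rank ∂_3 = (4 − 3) − 1 = 0, and the invariant factors of ∂_3 are all 1, so H_2 = 0.
  H_3: rank ker ∂_3 − rank ∂_4 = (1 − 1) − 0 = 0, and there is no ∂_4, so H_3 = 0.

H_0 = Z,  H_1 = 0,  H_2 = 0,  H_3 = 0.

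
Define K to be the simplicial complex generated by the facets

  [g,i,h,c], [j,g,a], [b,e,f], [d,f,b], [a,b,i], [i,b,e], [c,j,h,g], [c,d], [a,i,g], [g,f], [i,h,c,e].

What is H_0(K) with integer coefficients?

Fix the vertex order a < b < c < d < e < f < g < h < i < j and write every simplex with vertices in increasing order. Then dim K = 3 and the simplices of K are:

  0-simplices (10): a, b, c, d, e, f, g, h, i, j
  1-simplices (24): ab, ag, ai, aj, bd, be, bf, bi, cd, ce, cg, ch, ci, cj, df, ef, eh, ei, fg, gh, gi, gj, hi, hj
  2-simplices (16): abi, agi, agj, bdf, bef, bei, ceh, cei, cgh, cgi, cgj, chi, chj, ehi, ghi, ghj
  3-simplices (3): cehi, cghi, cghj

so the chain groups are C_0 ≅ Z^10, C_1 ≅ Z^24, C_2 ≅ Z^16, C_3 ≅ Z^3.

The boundary map ∂_1: C_1 → C_0 sends each edge [p,q] (with p < q) to q − p. For instance
  ∂ce = e − c.
As a 10×24 matrix over Z this has rank 9, with invariant factors (1,1,1,1,1,1,1,1,1).

The boundary map ∂_2: C_2 → C_1 sends each 2-simplex [p,q,r] to [q,r] − [p,r] + [p,q]. For instance
  ∂ghj = hj − gj + gh,
  ∂cgh = gh − ch + cg.
This gives a 24×16 integer matrix of rank 13; reducing to Smith normal form yields diagonal entries (1,1,1,1,1,1,1,1,1,1,1,1,1).

∂_3: C_3 → C_2 sends each 3-simplex σ to the alternating sum Σ_i (−1)^i (σ with its i-th vertex removed). For instance
  ∂cghi = ghi − chi + cgi − cgh,
  ∂cghj = ghj − chj + cgj − cgh.
The 16×3 boundary matrix has rank 3 and Smith normal form diag(1,1,1).

Computing H_k = (kernel of ∂_k) / (image of ∂_{k+1}):

  H_0: rank C_0 − rank ∂_1 = 10 − 9 = 1, and the invariant factors of ∂_1 are all 1, so H_0 = Z.

H_0 ≅ Z.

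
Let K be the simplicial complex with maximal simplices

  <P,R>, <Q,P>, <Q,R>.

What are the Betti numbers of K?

Fix the vertex order P < Q < R and write every simplex with vertices in increasing order. Then dim K = 1 and the simplices of K are:

  0-simplices (3): P, Q, R
  1-simplices (3): PQ, PR, QR

giving chain groups C_0 ≅ Z^3, C_1 ≅ Z^3.

∂_1: C_1 → C_0 sends each edge [p,q] (with p < q) to q − p. For instance
  ∂PQ = Q − P.
The resulting 3×3 matrix has rank 2, and its Smith normal form has invariant factors (1,1).

From H_k ≅ ker(∂_k) / im(∂_{k+1}) we obtain:

  H_0: rank C_0 − rank ∂_1 = 3 − 2 = 1, and the invariant factors of ∂_1 are all 1, so H_0 ≅ Z.
  H_1: rank ker ∂_1 − rank ∂_2 = (3 − 2) − 0 = 1, and there is no ∂_2, so H_1 ≅ Z.

Hence the Betti numbers are b_0 = 1, b_1 = 1.

b_0 = 1, b_1 = 1.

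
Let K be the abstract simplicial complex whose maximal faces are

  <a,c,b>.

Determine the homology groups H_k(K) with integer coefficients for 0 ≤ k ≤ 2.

We work with the vertex ordering a < b < c. The simplices of K, each written with vertices in increasing order, are:

  0-simplices (3): a, b, c
  1-simplices (3): ab, ac, bc
  2-simplices (1): abc

giving chain groups C_0 ≅ Z^3, C_1 ≅ Z^3, C_2 ≅ Z^1.

The boundary map ∂_1: C_1 → C_0 maps an edge to its endpoints' difference, ∂[p,q] = q − p. For instance
  ∂ac = c − a.
As a 3×3 matrix over Z this has rank 2, with invariant factors (1,1).

The boundary map ∂_2: C_2 → C_1 sends each 2-simplex [p,q,r] to [q,r] − [p,r] + [p,q]. For instance
  ∂abc = bc − ac + ab.
As a 3×1 matrix over Z this has rank 1, with invariant factors (1).

Now H_k = ker ∂_k / im ∂_{k+1}, so:

  H_0: rank C_0 − rank ∂_1 = 3 − 2 = 1, and the invariant factors of ∂_1 are all 1, so H_0 ≅ Z.
  H_1: rank ker ∂_1 − rank ∂_2 = (3 − 2) − 1 = 0, and the invariant factors of ∂_2 are all 1, so H_1 ≅ 0.
  H_2: rank ker ∂_2 − rank ∂_3 = (1 − 1) − 0 = 0, and there is no ∂_3, so H_2 ≅ 0.

H_0 = Z,  H_1 = 0,  H_2 = 0.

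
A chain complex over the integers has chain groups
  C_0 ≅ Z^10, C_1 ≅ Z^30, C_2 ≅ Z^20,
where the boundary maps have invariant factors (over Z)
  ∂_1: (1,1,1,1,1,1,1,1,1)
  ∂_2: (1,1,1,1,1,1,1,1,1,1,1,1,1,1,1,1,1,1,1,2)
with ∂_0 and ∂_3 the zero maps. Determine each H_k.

H_0 ≅ Z,  H_1 ≅ Z ⊕ Z/2,  H_2 = 0.

H_0: b_0 = 10 − 0 − 9 = 1; torsion from ∂_1 factors > 1: none. So H_0 ≅ Z.
H_1: b_1 = 30 − 9 − 20 = 1; torsion from ∂_2 factors > 1: [2]. So H_1 ≅ Z ⊕ Z/2.
H_2: b_2 = 20 − 20 − 0 = 0; torsion from ∂_3 factors > 1: none. So H_2 ≅ 0.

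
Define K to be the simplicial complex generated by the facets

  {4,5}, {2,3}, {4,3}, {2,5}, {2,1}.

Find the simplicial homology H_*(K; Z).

Fix the vertex order 1 < 2 < 3 < 4 < 5 and write every simplex with vertices in increasing order. Then dim K = 1 and the simplices of K are:

  0-simplices (5): [1], [2], [3], [4], [5]
  1-simplices (5): [1,2], [2,3], [2,5], [3,4], [4,5]

Hence C_0 ≅ Z^5, C_1 ≅ Z^5.

The boundary map ∂_1: C_1 → C_0 is given by ∂[p,q] = [q] − [p]. For instance
  ∂[1,2] = [2] − [1].
The 5×5 boundary matrix has rank 4 and Smith normal form diag(1,1,1,1).

Now H_k = ker ∂_k / im ∂_{k+1}, so:

  H_0: rank C_0 − rank ∂_1 = 5 − 4 = 1, and the invariant factors of ∂_1 are all 1, so H_0 = Z.
  H_1: rank ker ∂_1 − rank ∂_2 = (5 − 4) − 0 = 1, and there is no ∂_2, so H_1 = Z.

H_0 ≅ Z,  H_1 ≅ Z.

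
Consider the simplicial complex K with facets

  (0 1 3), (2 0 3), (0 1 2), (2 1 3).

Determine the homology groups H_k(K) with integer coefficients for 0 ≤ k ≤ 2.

Order the vertices as 0 < 1 < 2 < 3. Listing each simplex with vertices in this order, K has dimension 2 with simplices:

  0-simplices (4): [0], [1], [2], [3]
  1-simplices (6): [0,1], [0,2], [0,3], [1,2], [1,3], [2,3]
  2-simplices (4): [0,1,2], [0,1,3], [0,2,3], [1,2,3]

so the chain groups are C_0 ≅ Z^4, C_1 ≅ Z^6, C_2 ≅ Z^4.

∂_1: C_1 → C_0 sends each edge [p,q] (with p < q) to q − p.
The 4×6 boundary matrix has rank 3 and Smith normal form diag(1,1,1).

Boundary ∂_2: C_2 → C_1 maps a triangle to the signed sum of its edges. For instance
  ∂[0,1,2] = [1,2] − [0,2] + [0,1],
  ∂[1,2,3] = [2,3] − [1,3] + [1,2].
As a 6×4 matrix over Z this has rank 3, with invariant factors (1,1,1).

Reading off H_k = ker ∂_k / im ∂_{k+1}:

  H_0: rank C_0 − rank ∂_1 = 4 − 3 = 1, and the invariant factors of ∂_1 are all 1, so H_0 = Z.
  H_1: rank ker ∂_1 − rank ∂_2 = (6 − 3) − 3 = 0, and the invariant factors of ∂_2 are all 1, so H_1 = 0.
  H_2: rank ker ∂_2 − rank ∂_3 = (4 − 3) − 0 = 1, and there is no ∂_3, so H_2 = Z.

As a check, the Euler characteristic is 4 − 6 + 4 = 2, which agrees with 1 − 0 + 1 = 2.

H_0 ≅ Z,  H_1 = 0,  H_2 ≅ Z.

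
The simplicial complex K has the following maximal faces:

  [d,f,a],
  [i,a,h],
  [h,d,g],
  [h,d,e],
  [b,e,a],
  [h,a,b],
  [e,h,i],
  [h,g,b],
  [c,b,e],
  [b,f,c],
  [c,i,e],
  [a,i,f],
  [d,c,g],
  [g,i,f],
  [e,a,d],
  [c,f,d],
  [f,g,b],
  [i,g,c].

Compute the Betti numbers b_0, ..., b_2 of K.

Take the total order a < b < c < d < e < f < g < h < i on the vertex set. Then K (dimension 2) consists of the simplices:

  0-simplices (9): a, b, c, d, e, f, g, h, i
  1-simplices (27): ab, ad, ae, af, ah, ai, bc, be, bf, bg, bh, cd, ce, cf, cg, ci, de, df, dg, dh, eh, ei, fg, fi, gh, gi, hi
  2-simplices (18): abe, abh, ade, adf, afi, ahi, bce, bcf, bfg, bgh, cdf, cdg, cei, cgi, deh, dgh, ehi, fgi

so the chain groups are C_0 ≅ Z^9, C_1 ≅ Z^27, C_2 ≅ Z^18.

∂_1: C_1 → C_0 sends each edge [p,q] (with p < q) to q − p.
The 9×27 boundary matrix has rank 8 and Smith normal form diag(1,1,1,1,1,1,1,1).

The boundary map ∂_2: C_2 → C_1 maps a triangle to the signed sum of its edges. For instance
  ∂adf = df − af + ad,
  ∂cei = ei − ci + ce.
The 27×18 boundary matrix has rank 18 and Smith normal form diag(1,1,1,1,1,1,1,1,1,1,1,1,1,1,1,1,1,2).

Computing H_k = (kernel of ∂_k) / (image of ∂_{k+1}):

  H_0: rank C_0 − rank ∂_1 = 9 − 8 = 1, and the invariant factors of ∂_1 are all 1, so H_0 ≅ Z.
  H_1: rank ker ∂_1 − rank ∂_2 = (27 − 8) − 18 = 1, and ∂_2 has invariant factor 2 > 1, so H_1 ≅ Z ⊕ Z/2.
  H_2: rank ker ∂_2 − rank ∂_3 = (18 − 18) − 0 = 0, and there is no ∂_3, so H_2 ≅ 0.

As a check, the Euler characteristic is 9 − 27 + 18 = 0, which agrees with 1 − 1 + 0 = 0.

Hence the Betti numbers are b_0 = 1, b_1 = 1, b_2 = 0.

b_0 = 1, b_1 = 1, b_2 = 0.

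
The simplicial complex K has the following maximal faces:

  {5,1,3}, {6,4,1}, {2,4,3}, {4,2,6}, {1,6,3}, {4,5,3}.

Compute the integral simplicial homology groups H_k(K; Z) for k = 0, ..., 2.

H_0 ≅ Z,  H_1 ≅ Z,  H_2 = 0.

Order the vertices as 1 < 2 < 3 < 4 < 5 < 6. Listing each simplex with vertices in this order, K has dimension 2 with simplices:

  0-simplices (6): [1], [2], [3], [4], [5], [6]
  1-simplices (12): [1,3], [1,4], [1,5], [1,6], [2,3], [2,4], [2,6], [3,4], [3,5], [3,6], [4,5], [4,6]
  2-simplices (6): [1,3,5], [1,3,6], [1,4,6], [2,3,4], [2,4,6], [3,4,5]

so the chain groups are C_0 ≅ Z^6, C_1 ≅ Z^12, C_2 ≅ Z^6.

The boundary map ∂_1: C_1 → C_0 is given by ∂[p,q] = [q] − [p].
This gives a 6×12 integer matrix of rank 5; reducing to Smith normal form yields diagonal entries (1,1,1,1,1).

Boundary ∂_2: C_2 → C_1 acts by ∂[p,q,r] = [q,r] − [p,r] + [p,q]. For instance
  ∂[1,4,6] = [4,6] − [1,6] + [1,4],
  ∂[1,3,6] = [3,6] − [1,6] + [1,3].
As a 12×6 matrix over Z this has rank 6, with invariant factors (1,1,1,1,1,1).

Reading off H_k = ker ∂_k / im ∂_{k+1}:

  H_0: rank C_0 − rank ∂_1 = 6 − 5 = 1, and the invariant factors of ∂_1 are all 1, so H_0 ≅ Z.
  H_1: rank ker ∂_1 − rank ∂_2 = (12 − 5) − 6 = 1, and the invariant factors of ∂_2 are all 1, so H_1 ≅ Z.
  H_2: rank ker ∂_2 − rank ∂_3 = (6 − 6) − 0 = 0, and there is no ∂_3, so H_2 ≅ 0.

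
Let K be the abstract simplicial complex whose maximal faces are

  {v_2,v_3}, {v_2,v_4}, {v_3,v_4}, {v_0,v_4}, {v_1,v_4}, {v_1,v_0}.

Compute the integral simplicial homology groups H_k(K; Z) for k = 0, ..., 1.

We work with the vertex ordering v_0 < v_1 < v_2 < v_3 < v_4. The simplices of K, each written with vertices in increasing order, are:

  0-simplices (5): [v_0], [v_1], [v_2], [v_3], [v_4]
  1-simplices (6): [v_0,v_1], [v_0,v_4], [v_1,v_4], [v_2,v_3], [v_2,v_4], [v_3,v_4]

Hence C_0 ≅ Z^5, C_1 ≅ Z^6.

∂_1: C_1 → C_0 sends each edge [p,q] (with p < q) to q − p.
This gives a 5×6 integer matrix of rank 4; reducing to Smith normal form yields diagonal entries (1,1,1,1).

Computing H_k = (kernel of ∂_k) / (image of ∂_{k+1}):

  H_0: rank C_0 − rank ∂_1 = 5 − 4 = 1, and the invariant factors of ∂_1 are all 1, so H_0 = Z.
  H_1: rank ker ∂_1 − rank ∂_2 = (6 − 4) − 0 = 2, and there is no ∂_2, so H_1 = Z^2.

As a check, the Euler characteristic is 5 − 6 = -1, which agrees with 1 − 2 = -1.

H_0 ≅ Z,  H_1 ≅ Z^2.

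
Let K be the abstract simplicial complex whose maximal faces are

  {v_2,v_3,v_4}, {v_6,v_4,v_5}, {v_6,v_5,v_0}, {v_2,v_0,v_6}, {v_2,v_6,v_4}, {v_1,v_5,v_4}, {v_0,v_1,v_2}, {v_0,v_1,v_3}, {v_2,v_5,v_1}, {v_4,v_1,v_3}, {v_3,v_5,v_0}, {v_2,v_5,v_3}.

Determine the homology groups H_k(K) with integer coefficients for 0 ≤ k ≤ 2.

H_0 ≅ Z,  H_1 ≅ Z/2Z,  H_2 = 0.

Order the vertices as v_0 < v_1 < v_2 < v_3 < v_4 < v_5 < v_6. Listing each simplex with vertices in this order, K has dimension 2 with simplices:

  0-simplices (7): [v_0], [v_1], [v_2], [v_3], [v_4], [v_5], [v_6]
  1-simplices (18): (18 of them)
  2-simplices (12): (12 of them)

giving chain groups C_0 ≅ Z^7, C_1 ≅ Z^18, C_2 ≅ Z^12.

∂_1: C_1 → C_0 is given by ∂[p,q] = [q] − [p]. For instance
  ∂[v_0,v_5] = [v_5] − [v_0].
The resulting 7×18 matrix has rank 6, and its Smith normal form has invariant factors (1,1,1,1,1,1).

The boundary map ∂_2: C_2 → C_1 maps a triangle to the signed sum of its edges. For instance
  ∂[v_0,v_3,v_5] = [v_3,v_5] − [v_0,v_5] + [v_0,v_3],
  ∂[v_4,v_5,v_6] = [v_5,v_6] − [v_4,v_6] + [v_4,v_5].
The 18×12 boundary matrix has rank 12 and Smith normal form diag(1,1,1,1,1,1,1,1,1,1,1,2).

Now H_k = ker ∂_k / im ∂_{k+1}, so:

  H_0: rank C_0 − rank ∂_1 = 7 − 6 = 1, and the invariant factors of ∂_1 are all 1, so H_0 = Z.
  H_1: rank ker ∂_1 − rank ∂_2 = (18 − 6) − 12 = 0, and ∂_2 has invariant factor 2 > 1, so H_1 = Z/2Z.
  H_2: rank ker ∂_2 − rank ∂_3 = (12 − 12) − 0 = 0, and there is no ∂_3, so H_2 = 0.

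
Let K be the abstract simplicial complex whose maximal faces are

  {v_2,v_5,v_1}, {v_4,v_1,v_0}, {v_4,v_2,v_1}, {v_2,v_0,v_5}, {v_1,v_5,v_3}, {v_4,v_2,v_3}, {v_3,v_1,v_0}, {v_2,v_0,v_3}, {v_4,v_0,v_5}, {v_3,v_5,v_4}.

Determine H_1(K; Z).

Order the vertices as v_0 < v_1 < v_2 < v_3 < v_4 < v_5. Listing each simplex with vertices in this order, K has dimension 2 with simplices:

  0-simplices (6): [v_0], [v_1], [v_2], [v_3], [v_4], [v_5]
  1-simplices (15): (15 of them)
  2-simplices (10): [v_0,v_1,v_3], [v_0,v_1,v_4], [v_0,v_2,v_3], [v_0,v_2,v_5], [v_0,v_4,v_5], [v_1,v_2,v_4], [v_1,v_2,v_5], [v_1,v_3,v_5], [v_2,v_3,v_4], [v_3,v_4,v_5]

giving chain groups C_0 ≅ Z^6, C_1 ≅ Z^15, C_2 ≅ Z^10.

∂_1: C_1 → C_0 sends each edge [p,q] (with p < q) to q − p.
As a 6×15 matrix over Z this has rank 5, with invariant factors (1,1,1,1,1).

Boundary ∂_2: C_2 → C_1 acts by ∂[p,q,r] = [q,r] − [p,r] + [p,q]. For instance
  ∂[v_1,v_2,v_5] = [v_2,v_5] − [v_1,v_5] + [v_1,v_2],
  ∂[v_0,v_4,v_5] = [v_4,v_5] − [v_0,v_5] + [v_0,v_4].
As a 15×10 matrix over Z this has rank 10, with invariant factors (1,1,1,1,1,1,1,1,1,2).

Reading off H_k = ker ∂_k / im ∂_{k+1}:

  H_1: rank ker ∂_1 − rank ∂_2 = (15 − 5) − 10 = 0, and ∂_2 has invariant factor 2 > 1, so H_1 = Z_2.

(K is a triangulation of the real projective plane RP^2.)

H_1 = Z_2.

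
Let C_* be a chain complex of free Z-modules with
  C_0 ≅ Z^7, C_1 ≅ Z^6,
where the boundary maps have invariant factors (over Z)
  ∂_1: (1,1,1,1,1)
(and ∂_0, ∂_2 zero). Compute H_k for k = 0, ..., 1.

H_0 = Z^2,  H_1 = Z.

H_0: b_0 = 7 − 0 − 5 = 2; torsion from ∂_1 factors > 1: none. So H_0 = Z^2.
H_1: b_1 = 6 − 5 − 0 = 1; torsion from ∂_2 factors > 1: none. So H_1 = Z.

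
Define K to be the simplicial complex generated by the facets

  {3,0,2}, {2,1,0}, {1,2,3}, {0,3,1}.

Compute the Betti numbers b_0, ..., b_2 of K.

b_0 = 1, b_1 = 0, b_2 = 1.

Fix the vertex order 0 < 1 < 2 < 3 and write every simplex with vertices in increasing order. Then dim K = 2 and the simplices of K are:

  0-simplices (4): [0], [1], [2], [3]
  1-simplices (6): [0,1], [0,2], [0,3], [1,2], [1,3], [2,3]
  2-simplices (4): [0,1,2], [0,1,3], [0,2,3], [1,2,3]

Hence C_0 ≅ Z^4, C_1 ≅ Z^6, C_2 ≅ Z^4.

The boundary map ∂_1: C_1 → C_0 is given by ∂[p,q] = [q] − [p]. For instance
  ∂[2,3] = [3] − [2].
The resulting 4×6 matrix has rank 3, and its Smith normal form has invariant factors (1,1,1).

Boundary ∂_2: C_2 → C_1 acts by ∂[p,q,r] = [q,r] − [p,r] + [p,q]. For instance
  ∂[0,2,3] = [2,3] − [0,3] + [0,2],
  ∂[1,2,3] = [2,3] − [1,3] + [1,2].
As a 6×4 matrix over Z this has rank 3, with invariant factors (1,1,1).

From H_k ≅ ker(∂_k) / im(∂_{k+1}) we obtain:

  H_0: rank C_0 − rank ∂_1 = 4 − 3 = 1, and the invariant factors of ∂_1 are all 1, so H_0 ≅ Z.
  H_1: rank ker ∂_1 − rank ∂_2 = (6 − 3) − 3 = 0, and the invariant factors of ∂_2 are all 1, so H_1 ≅ 0.
  H_2: rank ker ∂_2 − rank ∂_3 = (4 − 3) − 0 = 1, and there is no ∂_3, so H_2 ≅ Z.

As a check, the Euler characteristic is 4 − 6 + 4 = 2, which agrees with 1 − 0 + 1 = 2.

Hence the Betti numbers are b_0 = 1, b_1 = 0, b_2 = 1.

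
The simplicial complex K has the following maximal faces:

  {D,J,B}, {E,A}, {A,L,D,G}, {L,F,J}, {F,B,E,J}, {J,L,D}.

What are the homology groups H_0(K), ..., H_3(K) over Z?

Take the total order A < B < D < E < F < G < J < L on the vertex set. Then K (dimension 3) consists of the simplices:

  0-simplices (8): A, B, D, E, F, G, J, L
  1-simplices (17): AD, AE, AG, AL, BD, BE, BF, BJ, DG, DJ, DL, EF, EJ, FJ, FL, GL, JL
  2-simplices (11): ADG, ADL, AGL, BDJ, BEF, BEJ, BFJ, DGL, DJL, EFJ, FJL
  3-simplices (2): ADGL, BEFJ

so the chain groups are C_0 ≅ Z^8, C_1 ≅ Z^17, C_2 ≅ Z^11, C_3 ≅ Z^2.

Boundary ∂_1: C_1 → C_0 sends each edge [p,q] (with p < q) to q − p.
As a 8×17 matrix over Z this has rank 7, with invariant factors (1,1,1,1,1,1,1).

Boundary ∂_2: C_2 → C_1 maps a triangle to the signed sum of its edges. For instance
  ∂ADL = DL − AL + AD,
  ∂AGL = GL − AL + AG.
As a 17×11 matrix over Z this has rank 9, with invariant factors (1,1,1,1,1,1,1,1,1).

Boundary ∂_3: C_3 → C_2 sends each 3-simplex σ to the alternating sum Σ_i (−1)^i (σ with its i-th vertex removed). For instance
  ∂ADGL = DGL − AGL + ADL − ADG,
  ∂BEFJ = EFJ − BFJ + BEJ − BEF.
As a 11×2 matrix over Z this has rank 2, with invariant factors (1,1).

Computing H_k = (kernel of ∂_k) / (image of ∂_{k+1}):

  H_0: rank C_0 − rank ∂_1 = 8 − 7 = 1, and the invariant factors of ∂_1 are all 1, so H_0 = Z.
  H_1: rank ker ∂_1 − rank ∂_2 = (17 − 7) − 9 = 1, and the invariant factors of ∂_2 are all 1, so H_1 = Z.
  H_2: rank ker ∂_2 − rank ∂_3 = (11 − 9) − 2 = 0, and the invariant factors of ∂_3 are all 1, so H_2 = 0.
  H_3: rank ker ∂_3 − rank ∂_4 = (2 − 2) − 0 = 0, and there is no ∂_4, so H_3 = 0.

H_0 ≅ Z,  H_1 ≅ Z,  H_2 = 0,  H_3 = 0.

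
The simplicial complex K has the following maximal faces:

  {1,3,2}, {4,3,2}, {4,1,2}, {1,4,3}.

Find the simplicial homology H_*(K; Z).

H_0 ≅ Z,  H_1 = 0,  H_2 ≅ Z.

Fix the vertex order 1 < 2 < 3 < 4 and write every simplex with vertices in increasing order. Then dim K = 2 and the simplices of K are:

  0-simplices (4): [1], [2], [3], [4]
  1-simplices (6): [1,2], [1,3], [1,4], [2,3], [2,4], [3,4]
  2-simplices (4): [1,2,3], [1,2,4], [1,3,4], [2,3,4]

so the chain groups are C_0 ≅ Z^4, C_1 ≅ Z^6, C_2 ≅ Z^4.

Boundary ∂_1: C_1 → C_0 is given by ∂[p,q] = [q] − [p]. For instance
  ∂[3,4] = [4] − [3].
This gives a 4×6 integer matrix of rank 3; reducing to Smith normal form yields diagonal entries (1,1,1).

The boundary map ∂_2: C_2 → C_1 maps a triangle to the signed sum of its edges. For instance
  ∂[1,2,3] = [2,3] − [1,3] + [1,2],
  ∂[1,3,4] = [3,4] − [1,4] + [1,3].
This gives a 6×4 integer matrix of rank 3; reducing to Smith normal form yields diagonal entries (1,1,1).

From H_k ≅ ker(∂_k) / im(∂_{k+1}) we obtain:

  H_0: rank C_0 − rank ∂_1 = 4 − 3 = 1, and the invariant factors of ∂_1 are all 1, so H_0 = Z.
  H_1: rank ker ∂_1 − rank ∂_2 = (6 − 3) − 3 = 0, and the invariant factors of ∂_2 are all 1, so H_1 = 0.
  H_2: rank ker ∂_2 − rank ∂_3 = (4 − 3) − 0 = 1, and there is no ∂_3, so H_2 = Z.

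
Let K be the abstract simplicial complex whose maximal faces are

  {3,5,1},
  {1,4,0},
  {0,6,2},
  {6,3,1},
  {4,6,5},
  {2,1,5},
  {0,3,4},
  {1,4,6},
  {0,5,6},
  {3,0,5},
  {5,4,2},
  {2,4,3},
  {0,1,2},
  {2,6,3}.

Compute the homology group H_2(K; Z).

Order the vertices as 0 < 1 < 2 < 3 < 4 < 5 < 6. Listing each simplex with vertices in this order, K has dimension 2 with simplices:

  0-simplices (7): [0], [1], [2], [3], [4], [5], [6]
  1-simplices (21): [0,1], [0,2], [0,3], [0,4], [0,5], [0,6], [1,2], [1,3], [1,4], [1,5], [1,6], [2,3], [2,4], [2,5], [2,6], [3,4], [3,5], [3,6], [4,5], [4,6], [5,6]
  2-simplices (14): [0,1,2], [0,1,4], [0,2,6], [0,3,4], [0,3,5], [0,5,6], [1,2,5], [1,3,5], [1,3,6], [1,4,6], [2,3,4], [2,3,6], [2,4,5], [4,5,6]

so the chain groups are C_0 ≅ Z^7, C_1 ≅ Z^21, C_2 ≅ Z^14.

∂_1: C_1 → C_0 maps an edge to its endpoints' difference, ∂[p,q] = q − p.
As a 7×21 matrix over Z this has rank 6, with invariant factors (1,1,1,1,1,1).

∂_2: C_2 → C_1 sends each 2-simplex [p,q,r] to [q,r] − [p,r] + [p,q]. For instance
  ∂[0,1,4] = [1,4] − [0,4] + [0,1],
  ∂[0,1,2] = [1,2] − [0,2] + [0,1].
The resulting 21×14 matrix has rank 13, and its Smith normal form has invariant factors (1,1,1,1,1,1,1,1,1,1,1,1,1).

Computing H_k = (kernel of ∂_k) / (image of ∂_{k+1}):

  H_2: rank ker ∂_2 − rank ∂_3 = (14 − 13) − 0 = 1, and there is no ∂_3, so H_2 = Z.

(K is a triangulation of the torus T^2.)

H_2 ≅ Z.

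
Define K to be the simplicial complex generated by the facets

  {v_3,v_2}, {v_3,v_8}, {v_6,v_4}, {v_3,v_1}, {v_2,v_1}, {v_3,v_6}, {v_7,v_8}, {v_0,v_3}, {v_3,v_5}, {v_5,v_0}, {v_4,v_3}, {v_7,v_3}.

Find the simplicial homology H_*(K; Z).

Order the vertices as v_0 < v_1 < v_2 < v_3 < v_4 < v_5 < v_6 < v_7 < v_8. Listing each simplex with vertices in this order, K has dimension 1 with simplices:

  0-simplices (9): [v_0], [v_1], [v_2], [v_3], [v_4], [v_5], [v_6], [v_7], [v_8]
  1-simplices (12): [v_0,v_3], [v_0,v_5], [v_1,v_2], [v_1,v_3], [v_2,v_3], [v_3,v_4], [v_3,v_5], [v_3,v_6], [v_3,v_7], [v_3,v_8], [v_4,v_6], [v_7,v_8]

giving chain groups C_0 ≅ Z^9, C_1 ≅ Z^12.

The boundary map ∂_1: C_1 → C_0 sends each edge [p,q] (with p < q) to q − p. For instance
  ∂[v_3,v_4] = [v_4] − [v_3].
The 9×12 boundary matrix has rank 8 and Smith normal form diag(1,1,1,1,1,1,1,1).

Computing H_k = (kernel of ∂_k) / (image of ∂_{k+1}):

  H_0: rank C_0 − rank ∂_1 = 9 − 8 = 1, and the invariant factors of ∂_1 are all 1, so H_0 ≅ Z.
  H_1: rank ker ∂_1 − rank ∂_2 = (12 − 8) − 0 = 4, and there is no ∂_2, so H_1 ≅ Z^4.

H_0 ≅ Z,  H_1 ≅ Z^4.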